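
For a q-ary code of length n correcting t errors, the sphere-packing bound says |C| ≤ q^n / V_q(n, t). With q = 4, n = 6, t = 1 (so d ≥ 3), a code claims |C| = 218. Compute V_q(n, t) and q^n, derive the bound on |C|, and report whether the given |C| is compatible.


V_q(n, t) = 19, q^n = 4096, Hamming bound = 215, |C| = 218 > bound (violated).

Step 1: Compute V_q(n, t) = Σ_{j=0}^1 C(n, j) (q−1)^j.
  j = 0: C(6,0)·(3)^0 = 1·1 = 1.
  j = 1: C(6,1)·(3)^1 = 6·3 = 18.
  V_q(n, t) = 1 + 18 = 19.
Step 2: q^n = 4^6 = 4096.
Step 3: Hamming bound ⌊q^n / V_q(n,t)⌋ = ⌊4096/19⌋ = 215.
Step 4: Compare |C| = 218 to 215: violated.
The claimed |C| lies above the Hamming bound, so no 4-ary code of length 6 with d ≥ 3 can have 218 codewords.


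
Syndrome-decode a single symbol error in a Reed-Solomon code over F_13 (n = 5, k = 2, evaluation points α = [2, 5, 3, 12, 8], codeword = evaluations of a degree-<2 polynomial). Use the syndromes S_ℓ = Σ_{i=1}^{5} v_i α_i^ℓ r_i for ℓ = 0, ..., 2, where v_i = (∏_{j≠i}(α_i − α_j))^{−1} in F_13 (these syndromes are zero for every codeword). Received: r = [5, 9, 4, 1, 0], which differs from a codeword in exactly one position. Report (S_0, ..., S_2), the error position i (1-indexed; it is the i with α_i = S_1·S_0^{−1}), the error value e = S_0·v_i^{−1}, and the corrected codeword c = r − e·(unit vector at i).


S = (2, 6, 5), error at position 3, error magnitude e = 2, c = [5, 9, 2, 1, 0].

Step 1: column multipliers v_i = (∏_{j≠i}(α_i − α_j))^{−1} mod 13.
  i = 1 (α = 2): (2−5)(2−3)(2−12)(2−8) = (−3)·(−1)·(−10)·(−6) = 180 ≡ 11, so v_1 = 11^{−1} = 6 (mod 13).
  i = 2 (α = 5): (5−2)(5−3)(5−12)(5−8) = 3·2·(−7)·(−3) = 126 ≡ 9, so v_2 = 9^{−1} = 3 (mod 13).
  i = 3 (α = 3): (3−2)(3−5)(3−12)(3−8) = 1·(−2)·(−9)·(−5) = −90 ≡ 1, so v_3 = 1^{−1} = 1 (mod 13).
  i = 4 (α = 12): (12−2)(12−5)(12−3)(12−8) = 10·7·9·4 = 2520 ≡ 11, so v_4 = 11^{−1} = 6 (mod 13).
  i = 5 (α = 8): (8−2)(8−5)(8−3)(8−12) = 6·3·5·(−4) = −360 ≡ 4, so v_5 = 4^{−1} = 10 (mod 13).
  v = [6, 3, 1, 6, 10].
Step 2: syndromes of r = [5, 9, 4, 1, 0] (all sums mod 13).
  S_0 = Σ v_i r_i = 6·5 + 3·9 + 1·4 + 6·1 + 10·0 = 67 ≡ 2.
  S_1 = Σ v_i α_i r_i = 6·2·5 + 3·5·9 + 1·3·4 + 6·12·1 + 10·8·0 = 279 ≡ 6.
  α_i^2 mod 13 = [4, 12, 9, 1, 12].
  S_2 = Σ v_i α_i^2 r_i = 6·4·5 + 3·12·9 + 1·9·4 + 6·1·1 + 10·12·0 = 486 ≡ 5.
  S = (2, 6, 5) ≠ 0, so r is not a codeword (an error is present).
Step 3: locate the error. For a single error e at position i, S_ℓ = v_i·e·α_i^ℓ, so α_err = S_1/S_0.
  S_0^{−1} = 2^{−1} = 7 (mod 13), so α_err = 6·7 = 42 ≡ 3 = α_3. Error position i = 3.
  Consistency check: S_2/S_1 = 5·11 = 55 ≡ 3 = α_err ✓ (single-error assumption holds).
Step 4: error magnitude e = S_0/v_3 = S_0·∏_{j≠3}(α_3 − α_j) = 2·1 = 2 ≡ 2 (mod 13).
Step 5: correct position 3: c_3 = r_3 − e = 4 − 2 ≡ 2 (mod 13). Hence c = [5, 9, 2, 1, 0].
  Check: interpolating c through the α_i gives m(x) = 11 + 10·x (degree < 2) with m(α_i) = c_i for every i, so c is indeed a codeword.


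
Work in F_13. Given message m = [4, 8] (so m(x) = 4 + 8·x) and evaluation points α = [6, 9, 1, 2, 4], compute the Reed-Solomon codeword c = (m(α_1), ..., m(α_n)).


c = [0, 11, 12, 7, 10]

Message polynomial: m(x) = 4 + 8·x (mod 13).
For each evaluation point α_i, compute m(α_i) mod 13:
  α_1 = 6: Horner steps 8 → 0, so m(6) = 0.
  α_2 = 9: Horner steps 8 → 11, so m(9) = 11.
  α_3 = 1: Horner steps 8 → 12, so m(1) = 12.
  α_4 = 2: Horner steps 8 → 7, so m(2) = 7.
  α_5 = 4: Horner steps 8 → 10, so m(4) = 10.
Codeword c = [0, 11, 12, 7, 10] ∈ F_13^5.


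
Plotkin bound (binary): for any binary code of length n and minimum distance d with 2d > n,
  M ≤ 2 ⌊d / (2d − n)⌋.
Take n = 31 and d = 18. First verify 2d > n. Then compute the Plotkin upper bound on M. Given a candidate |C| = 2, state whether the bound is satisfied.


Plotkin bound M ≤ 6; given |C| = 2 ≤ bound (satisfied).

Check applicability: 2d = 36, n = 31.
2d − n = 5 > 0, so Plotkin applies.
Compute d/(2d−n) = 18/5 ≈ 3.6000.
⌊d/(2d−n)⌋ = 3.
Plotkin bound: M ≤ 2·3 = 6.
Given |C| = 2, check: satisfied.
This |C| is below the Plotkin bound.


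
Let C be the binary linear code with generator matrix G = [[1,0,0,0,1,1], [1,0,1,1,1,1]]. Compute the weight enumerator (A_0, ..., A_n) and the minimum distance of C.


Weight distribution: A_0 = 1, A_2 = 1, A_3 = 1, A_5 = 1. Minimum distance d = 2.

Enumerate all 2^2 = 4 messages m ∈ F_2^2.
For each, compute codeword c = mG in F_2^6, then tally its weight.
  m = 00 → c = 000000, weight = 0.
  m = 10 → c = 100011, weight = 3.
  m = 01 → c = 101111, weight = 5.
  m = 11 → c = 001100, weight = 2.
Tally weights:
  weight 0: 1 codewords.
  weight 2: 1 codewords.
  weight 3: 1 codewords.
  weight 5: 1 codewords.
Minimum distance d = smallest w > 0 with A_w > 0 = 2.
Sanity: Σ A_w = 4 = 2^2 = 4 ✓.


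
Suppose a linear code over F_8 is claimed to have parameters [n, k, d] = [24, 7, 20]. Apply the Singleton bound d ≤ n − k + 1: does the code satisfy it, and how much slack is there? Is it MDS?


Singleton RHS = n − k + 1 = 18, slack = -2, bound violated (no such code; not MDS).

Singleton bound: d ≤ n − k + 1.
Here n = 24, k = 7, so n − k + 1 = 18.
Given d = 20, check d ≤ 18: NO.
Slack = (n − k + 1) − d = -2.
The slack is negative: d = 20 exceeds n − k + 1 = 18 by 2, so the Singleton bound is violated and no linear [24, 7, 20]_8 code can exist. In particular it is not MDS (MDS requires d = n − k + 1 exactly).
Description: the claimed parameters are [24, 7, 20]_8; such a code would be impossible (violates the Singleton bound).


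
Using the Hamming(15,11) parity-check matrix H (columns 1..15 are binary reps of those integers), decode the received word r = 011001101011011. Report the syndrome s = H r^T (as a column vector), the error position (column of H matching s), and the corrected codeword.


s = (1, 1, 1, 1)^T, error position = 15, corrected codeword c = 011001101011010

Compute s = H r^T mod 2 one row at a time:
  s_1 = 0 + 1 + 0 + 1 + 1 + 0 + 1 + 1 = 5 ≡ 1 (mod 2).
  s_2 = 0 + 0 + 1 + 1 + 1 + 0 + 1 + 1 = 5 ≡ 1 (mod 2).
  s_3 = 1 + 1 + 1 + 1 + 0 + 1 + 1 + 1 = 7 ≡ 1 (mod 2).
  s_4 = 0 + 1 + 0 + 1 + 1 + 1 + 0 + 1 = 5 ≡ 1 (mod 2).
s = (1, 1, 1, 1)^T — this equals column 15 of H (binary 1111), so error is at position 15.
Correct: flip bit 15 of r = 011001101011011 to get c = 011001101011010.


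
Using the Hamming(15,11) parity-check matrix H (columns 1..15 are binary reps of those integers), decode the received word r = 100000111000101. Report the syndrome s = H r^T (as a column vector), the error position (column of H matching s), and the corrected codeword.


s = (0, 1, 0, 1)^T, error position = 5, corrected codeword c = 100010111000101

Compute s = H r^T mod 2 one row at a time:
  s_1 = 1 + 1 + 0 + 0 + 0 + 1 + 0 + 1 = 4 ≡ 0 (mod 2).
  s_2 = 0 + 0 + 0 + 1 + 0 + 1 + 0 + 1 = 3 ≡ 1 (mod 2).
  s_3 = 0 + 0 + 0 + 1 + 0 + 0 + 0 + 1 = 2 ≡ 0 (mod 2).
  s_4 = 1 + 0 + 0 + 1 + 1 + 0 + 1 + 1 = 5 ≡ 1 (mod 2).
s = (0, 1, 0, 1)^T — this equals column 5 of H (binary 0101), so error is at position 5.
Correct: flip bit 5 of r = 100000111000101 to get c = 100010111000101.


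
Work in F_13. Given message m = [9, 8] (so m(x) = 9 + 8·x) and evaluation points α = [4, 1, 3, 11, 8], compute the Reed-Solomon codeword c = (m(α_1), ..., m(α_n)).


c = [2, 4, 7, 6, 8]

Message polynomial: m(x) = 9 + 8·x (mod 13).
For each evaluation point α_i, compute m(α_i) mod 13:
  α_1 = 4: Horner steps 8 → 2, so m(4) = 2.
  α_2 = 1: Horner steps 8 → 4, so m(1) = 4.
  α_3 = 3: Horner steps 8 → 7, so m(3) = 7.
  α_4 = 11: Horner steps 8 → 6, so m(11) = 6.
  α_5 = 8: Horner steps 8 → 8, so m(8) = 8.
Codeword c = [2, 4, 7, 6, 8] ∈ F_13^5.


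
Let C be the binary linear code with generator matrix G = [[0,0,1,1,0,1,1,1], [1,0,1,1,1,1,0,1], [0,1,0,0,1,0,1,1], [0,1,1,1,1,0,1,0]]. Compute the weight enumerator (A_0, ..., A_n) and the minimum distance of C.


Weight distribution: A_0 = 1, A_2 = 1, A_3 = 4, A_4 = 3, A_5 = 4, A_6 = 3. Minimum distance d = 2.

Enumerate all 2^4 = 16 messages m ∈ F_2^4.
For each, compute codeword c = mG in F_2^8, then tally its weight.
  m = 0000 → c = 00000000, weight = 0.
  m = 1000 → c = 00110111, weight = 5.
  m = 0100 → c = 10111101, weight = 6.
  m = 1100 → c = 10001010, weight = 3.
  m = 0010 → c = 01001011, weight = 4.
  m = 1010 → c = 01111100, weight = 5.
  m = 0110 → c = 11110110, weight = 6.
  m = 1110 → c = 11000001, weight = 3.
  m = 0001 → c = 01111010, weight = 5.
  m = 1001 → c = 01001101, weight = 4.
  m = 0101 → c = 11000111, weight = 5.
  m = 1101 → c = 11110000, weight = 4.
  m = 0011 → c = 00110001, weight = 3.
  m = 1011 → c = 00000110, weight = 2.
  m = 0111 → c = 10001100, weight = 3.
  m = 1111 → c = 10111011, weight = 6.
Tally weights:
  weight 0: 1 codewords.
  weight 2: 1 codewords.
  weight 3: 4 codewords.
  weight 4: 3 codewords.
  weight 5: 4 codewords.
  weight 6: 3 codewords.
Minimum distance d = smallest w > 0 with A_w > 0 = 2.
Sanity: Σ A_w = 16 = 2^4 = 16 ✓.


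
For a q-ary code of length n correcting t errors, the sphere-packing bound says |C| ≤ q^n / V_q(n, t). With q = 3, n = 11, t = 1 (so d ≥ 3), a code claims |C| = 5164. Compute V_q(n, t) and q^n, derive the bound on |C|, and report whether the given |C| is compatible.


V_q(n, t) = 23, q^n = 177147, Hamming bound = 7702, |C| = 5164 ≤ bound (satisfied).

Step 1: Compute V_q(n, t) = Σ_{j=0}^1 C(n, j) (q−1)^j.
  j = 0: C(11,0)·(2)^0 = 1·1 = 1.
  j = 1: C(11,1)·(2)^1 = 11·2 = 22.
  V_q(n, t) = 1 + 22 = 23.
Step 2: q^n = 3^11 = 177147.
Step 3: Hamming bound ⌊q^n / V_q(n,t)⌋ = ⌊177147/23⌋ = 7702.
Step 4: Compare |C| = 5164 to 7702: satisfied.
The claimed |C| lies below the Hamming bound.


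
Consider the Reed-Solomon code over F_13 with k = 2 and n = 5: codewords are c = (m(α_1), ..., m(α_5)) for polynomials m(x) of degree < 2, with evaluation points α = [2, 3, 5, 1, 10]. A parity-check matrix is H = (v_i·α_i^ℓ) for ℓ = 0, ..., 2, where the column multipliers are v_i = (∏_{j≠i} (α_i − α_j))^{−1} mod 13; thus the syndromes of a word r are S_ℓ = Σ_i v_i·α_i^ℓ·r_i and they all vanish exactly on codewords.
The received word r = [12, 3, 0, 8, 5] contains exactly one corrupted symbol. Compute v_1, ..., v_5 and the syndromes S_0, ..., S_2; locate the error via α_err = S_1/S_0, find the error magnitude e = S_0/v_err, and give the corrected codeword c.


S = (8, 1, 5), error at position 3, error magnitude e = 2, c = [12, 3, 11, 8, 5].

Step 1: column multipliers v_i = (∏_{j≠i}(α_i − α_j))^{−1} mod 13.
  i = 1 (α = 2): (2−3)(2−5)(2−1)(2−10) = (−1)·(−3)·1·(−8) = −24 ≡ 2, so v_1 = 2^{−1} = 7 (mod 13).
  i = 2 (α = 3): (3−2)(3−5)(3−1)(3−10) = 1·(−2)·2·(−7) = 28 ≡ 2, so v_2 = 2^{−1} = 7 (mod 13).
  i = 3 (α = 5): (5−2)(5−3)(5−1)(5−10) = 3·2·4·(−5) = −120 ≡ 10, so v_3 = 10^{−1} = 4 (mod 13).
  i = 4 (α = 1): (1−2)(1−3)(1−5)(1−10) = (−1)·(−2)·(−4)·(−9) = 72 ≡ 7, so v_4 = 7^{−1} = 2 (mod 13).
  i = 5 (α = 10): (10−2)(10−3)(10−5)(10−1) = 8·7·5·9 = 2520 ≡ 11, so v_5 = 11^{−1} = 6 (mod 13).
  v = [7, 7, 4, 2, 6].
Step 2: syndromes of r = [12, 3, 0, 8, 5] (all sums mod 13).
  S_0 = Σ v_i r_i = 7·12 + 7·3 + 4·0 + 2·8 + 6·5 = 151 ≡ 8.
  S_1 = Σ v_i α_i r_i = 7·2·12 + 7·3·3 + 4·5·0 + 2·1·8 + 6·10·5 = 547 ≡ 1.
  α_i^2 mod 13 = [4, 9, 12, 1, 9].
  S_2 = Σ v_i α_i^2 r_i = 7·4·12 + 7·9·3 + 4·12·0 + 2·1·8 + 6·9·5 = 811 ≡ 5.
  S = (8, 1, 5) ≠ 0, so r is not a codeword (an error is present).
Step 3: locate the error. For a single error e at position i, S_ℓ = v_i·e·α_i^ℓ, so α_err = S_1/S_0.
  S_0^{−1} = 8^{−1} = 5 (mod 13), so α_err = 1·5 = 5 ≡ 5 = α_3. Error position i = 3.
  Consistency check: S_2/S_1 = 5·1 = 5 ≡ 5 = α_err ✓ (single-error assumption holds).
Step 4: error magnitude e = S_0/v_3 = S_0·∏_{j≠3}(α_3 − α_j) = 8·10 = 80 ≡ 2 (mod 13).
Step 5: correct position 3: c_3 = r_3 − e = 0 − 2 ≡ 11 (mod 13). Hence c = [12, 3, 11, 8, 5].
  Check: interpolating c through the α_i gives m(x) = 4 + 4·x (degree < 2) with m(α_i) = c_i for every i, so c is indeed a codeword.


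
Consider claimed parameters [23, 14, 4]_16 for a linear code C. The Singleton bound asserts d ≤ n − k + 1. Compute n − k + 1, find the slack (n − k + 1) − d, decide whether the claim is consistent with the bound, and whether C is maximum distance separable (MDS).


Singleton RHS = n − k + 1 = 10, slack = 6, bound satisfied, not MDS.

Singleton bound: d ≤ n − k + 1.
Here n = 23, k = 14, so n − k + 1 = 10.
Given d = 4, check d ≤ 10: YES.
Slack = (n − k + 1) − d = 6.
The code is NOT MDS (slack = 6 > 0).
Description: the claimed parameters are [23, 14, 4]_16; such a code would be non-MDS.


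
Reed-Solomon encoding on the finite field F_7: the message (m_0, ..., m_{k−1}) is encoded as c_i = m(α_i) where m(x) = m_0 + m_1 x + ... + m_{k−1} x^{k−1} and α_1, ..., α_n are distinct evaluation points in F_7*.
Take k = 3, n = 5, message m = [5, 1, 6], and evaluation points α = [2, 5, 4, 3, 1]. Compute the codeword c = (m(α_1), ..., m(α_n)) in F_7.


c = [3, 6, 0, 6, 5]

Message polynomial: m(x) = 5 + 1·x + 6·x^2 (mod 7).
For each evaluation point α_i, compute m(α_i) mod 7:
  α_1 = 2: Horner steps 6 → 6 → 3, so m(2) = 3.
  α_2 = 5: Horner steps 6 → 3 → 6, so m(5) = 6.
  α_3 = 4: Horner steps 6 → 4 → 0, so m(4) = 0.
  α_4 = 3: Horner steps 6 → 5 → 6, so m(3) = 6.
  α_5 = 1: Horner steps 6 → 0 → 5, so m(1) = 5.
Codeword c = [3, 6, 0, 6, 5] ∈ F_7^5.


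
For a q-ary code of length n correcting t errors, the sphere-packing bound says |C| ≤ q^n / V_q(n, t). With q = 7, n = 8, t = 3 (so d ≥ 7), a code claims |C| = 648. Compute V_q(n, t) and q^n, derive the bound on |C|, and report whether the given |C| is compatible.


V_q(n, t) = 13153, q^n = 5764801, Hamming bound = 438, |C| = 648 > bound (violated).

Step 1: Compute V_q(n, t) = Σ_{j=0}^3 C(n, j) (q−1)^j.
  j = 0: C(8,0)·(6)^0 = 1·1 = 1.
  j = 1: C(8,1)·(6)^1 = 8·6 = 48.
  j = 2: C(8,2)·(6)^2 = 28·36 = 1008.
  j = 3: C(8,3)·(6)^3 = 56·216 = 12096.
  V_q(n, t) = 1 + 48 + 1008 + 12096 = 13153.
Step 2: q^n = 7^8 = 5764801.
Step 3: Hamming bound ⌊q^n / V_q(n,t)⌋ = ⌊5764801/13153⌋ = 438.
Step 4: Compare |C| = 648 to 438: violated.
The claimed |C| lies above the Hamming bound, so no 7-ary code of length 8 with d ≥ 7 can have 648 codewords.


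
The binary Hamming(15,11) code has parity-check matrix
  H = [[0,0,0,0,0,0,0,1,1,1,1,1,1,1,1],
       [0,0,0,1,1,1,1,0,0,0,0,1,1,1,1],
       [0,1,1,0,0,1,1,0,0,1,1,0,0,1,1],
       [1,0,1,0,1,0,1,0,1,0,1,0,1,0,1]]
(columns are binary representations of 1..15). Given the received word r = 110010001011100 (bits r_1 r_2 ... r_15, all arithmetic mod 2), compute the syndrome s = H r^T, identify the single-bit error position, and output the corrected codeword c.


s = (0, 1, 0, 1)^T, error position = 5, corrected codeword c = 110000001011100

Compute s = H r^T mod 2 one row at a time:
  s_1 = 0 + 1 + 0 + 1 + 1 + 1 + 0 + 0 = 4 ≡ 0 (mod 2).
  s_2 = 0 + 1 + 0 + 0 + 1 + 1 + 0 + 0 = 3 ≡ 1 (mod 2).
  s_3 = 1 + 0 + 0 + 0 + 0 + 1 + 0 + 0 = 2 ≡ 0 (mod 2).
  s_4 = 1 + 0 + 1 + 0 + 1 + 1 + 1 + 0 = 5 ≡ 1 (mod 2).
s = (0, 1, 0, 1)^T — this equals column 5 of H (binary 0101), so error is at position 5.
Correct: flip bit 5 of r = 110010001011100 to get c = 110000001011100.


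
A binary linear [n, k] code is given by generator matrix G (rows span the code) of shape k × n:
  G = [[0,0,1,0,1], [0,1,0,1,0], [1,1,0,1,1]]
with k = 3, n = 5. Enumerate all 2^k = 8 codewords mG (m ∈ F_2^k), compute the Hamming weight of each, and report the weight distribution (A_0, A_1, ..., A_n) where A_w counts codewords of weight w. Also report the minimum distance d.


Weight distribution: A_0 = 1, A_2 = 4, A_4 = 3. Minimum distance d = 2.

Enumerate all 2^3 = 8 messages m ∈ F_2^3.
For each, compute codeword c = mG in F_2^5, then tally its weight.
  m = 000 → c = 00000, weight = 0.
  m = 100 → c = 00101, weight = 2.
  m = 010 → c = 01010, weight = 2.
  m = 110 → c = 01111, weight = 4.
  m = 001 → c = 11011, weight = 4.
  m = 101 → c = 11110, weight = 4.
  m = 011 → c = 10001, weight = 2.
  m = 111 → c = 10100, weight = 2.
Tally weights:
  weight 0: 1 codewords.
  weight 2: 4 codewords.
  weight 4: 3 codewords.
Minimum distance d = smallest w > 0 with A_w > 0 = 2.
Sanity: Σ A_w = 8 = 2^3 = 8 ✓.


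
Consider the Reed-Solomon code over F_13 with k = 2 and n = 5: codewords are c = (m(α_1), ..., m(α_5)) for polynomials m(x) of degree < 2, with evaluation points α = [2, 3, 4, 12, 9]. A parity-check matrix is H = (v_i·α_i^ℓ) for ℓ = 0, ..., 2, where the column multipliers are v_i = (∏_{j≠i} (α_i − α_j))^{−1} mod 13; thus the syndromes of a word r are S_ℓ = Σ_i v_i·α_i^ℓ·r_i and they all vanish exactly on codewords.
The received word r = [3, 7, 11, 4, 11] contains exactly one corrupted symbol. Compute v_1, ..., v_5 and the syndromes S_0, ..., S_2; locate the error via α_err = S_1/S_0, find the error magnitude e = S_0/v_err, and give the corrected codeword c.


S = (12, 4, 10), error at position 5, error magnitude e = 6, c = [3, 7, 11, 4, 5].

Step 1: column multipliers v_i = (∏_{j≠i}(α_i − α_j))^{−1} mod 13.
  i = 1 (α = 2): (2−3)(2−4)(2−12)(2−9) = (−1)·(−2)·(−10)·(−7) = 140 ≡ 10, so v_1 = 10^{−1} = 4 (mod 13).
  i = 2 (α = 3): (3−2)(3−4)(3−12)(3−9) = 1·(−1)·(−9)·(−6) = −54 ≡ 11, so v_2 = 11^{−1} = 6 (mod 13).
  i = 3 (α = 4): (4−2)(4−3)(4−12)(4−9) = 2·1·(−8)·(−5) = 80 ≡ 2, so v_3 = 2^{−1} = 7 (mod 13).
  i = 4 (α = 12): (12−2)(12−3)(12−4)(12−9) = 10·9·8·3 = 2160 ≡ 2, so v_4 = 2^{−1} = 7 (mod 13).
  i = 5 (α = 9): (9−2)(9−3)(9−4)(9−12) = 7·6·5·(−3) = −630 ≡ 7, so v_5 = 7^{−1} = 2 (mod 13).
  v = [4, 6, 7, 7, 2].
Step 2: syndromes of r = [3, 7, 11, 4, 11] (all sums mod 13).
  S_0 = Σ v_i r_i = 4·3 + 6·7 + 7·11 + 7·4 + 2·11 = 181 ≡ 12.
  S_1 = Σ v_i α_i r_i = 4·2·3 + 6·3·7 + 7·4·11 + 7·12·4 + 2·9·11 = 992 ≡ 4.
  α_i^2 mod 13 = [4, 9, 3, 1, 3].
  S_2 = Σ v_i α_i^2 r_i = 4·4·3 + 6·9·7 + 7·3·11 + 7·1·4 + 2·3·11 = 751 ≡ 10.
  S = (12, 4, 10) ≠ 0, so r is not a codeword (an error is present).
Step 3: locate the error. For a single error e at position i, S_ℓ = v_i·e·α_i^ℓ, so α_err = S_1/S_0.
  S_0^{−1} = 12^{−1} = 12 (mod 13), so α_err = 4·12 = 48 ≡ 9 = α_5. Error position i = 5.
  Consistency check: S_2/S_1 = 10·10 = 100 ≡ 9 = α_err ✓ (single-error assumption holds).
Step 4: error magnitude e = S_0/v_5 = S_0·∏_{j≠5}(α_5 − α_j) = 12·7 = 84 ≡ 6 (mod 13).
Step 5: correct position 5: c_5 = r_5 − e = 11 − 6 ≡ 5 (mod 13). Hence c = [3, 7, 11, 4, 5].
  Check: interpolating c through the α_i gives m(x) = 8 + 4·x (degree < 2) with m(α_i) = c_i for every i, so c is indeed a codeword.


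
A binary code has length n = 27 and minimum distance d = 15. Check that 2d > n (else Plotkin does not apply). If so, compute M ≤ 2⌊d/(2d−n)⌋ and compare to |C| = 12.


Plotkin bound M ≤ 10; given |C| = 12 > bound (violated).

Check applicability: 2d = 30, n = 27.
2d − n = 3 > 0, so Plotkin applies.
Compute d/(2d−n) = 15/3 ≈ 5.0000.
⌊d/(2d−n)⌋ = 5.
Plotkin bound: M ≤ 2·5 = 10.
Given |C| = 12, check: VIOLATED.
This |C| is above the Plotkin bound, so no binary code with n = 27, d = 15 and 12 codewords exists.


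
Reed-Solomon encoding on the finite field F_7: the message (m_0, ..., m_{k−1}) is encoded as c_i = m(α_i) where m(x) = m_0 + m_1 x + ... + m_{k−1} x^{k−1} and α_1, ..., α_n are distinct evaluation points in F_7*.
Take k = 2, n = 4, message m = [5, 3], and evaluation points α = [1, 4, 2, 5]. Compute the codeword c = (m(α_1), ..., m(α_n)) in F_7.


c = [1, 3, 4, 6]

Message polynomial: m(x) = 5 + 3·x (mod 7).
For each evaluation point α_i, compute m(α_i) mod 7:
  α_1 = 1: Horner steps 3 → 1, so m(1) = 1.
  α_2 = 4: Horner steps 3 → 3, so m(4) = 3.
  α_3 = 2: Horner steps 3 → 4, so m(2) = 4.
  α_4 = 5: Horner steps 3 → 6, so m(5) = 6.
Codeword c = [1, 3, 4, 6] ∈ F_7^4.


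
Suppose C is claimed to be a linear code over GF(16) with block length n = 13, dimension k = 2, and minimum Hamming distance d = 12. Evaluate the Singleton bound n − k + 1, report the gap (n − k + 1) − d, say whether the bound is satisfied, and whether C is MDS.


Singleton RHS = n − k + 1 = 12, slack = 0, bound satisfied, MDS.

Singleton bound: d ≤ n − k + 1.
Here n = 13, k = 2, so n − k + 1 = 12.
Given d = 12, check d ≤ 12: YES.
Slack = (n − k + 1) − d = 0.
The code is MDS (slack = 0).
Description: the claimed parameters are [13, 2, 12]_16; such a code would be MDS (meets Singleton bound).


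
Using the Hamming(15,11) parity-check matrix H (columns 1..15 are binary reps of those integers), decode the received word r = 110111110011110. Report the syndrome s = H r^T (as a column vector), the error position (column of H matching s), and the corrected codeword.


s = (1, 1, 1, 1)^T, error position = 15, corrected codeword c = 110111110011111

Compute s = H r^T mod 2 one row at a time:
  s_1 = 1 + 0 + 0 + 1 + 1 + 1 + 1 + 0 = 5 ≡ 1 (mod 2).
  s_2 = 1 + 1 + 1 + 1 + 1 + 1 + 1 + 0 = 7 ≡ 1 (mod 2).
  s_3 = 1 + 0 + 1 + 1 + 0 + 1 + 1 + 0 = 5 ≡ 1 (mod 2).
  s_4 = 1 + 0 + 1 + 1 + 0 + 1 + 1 + 0 = 5 ≡ 1 (mod 2).
s = (1, 1, 1, 1)^T — this equals column 15 of H (binary 1111), so error is at position 15.
Correct: flip bit 15 of r = 110111110011110 to get c = 110111110011111.


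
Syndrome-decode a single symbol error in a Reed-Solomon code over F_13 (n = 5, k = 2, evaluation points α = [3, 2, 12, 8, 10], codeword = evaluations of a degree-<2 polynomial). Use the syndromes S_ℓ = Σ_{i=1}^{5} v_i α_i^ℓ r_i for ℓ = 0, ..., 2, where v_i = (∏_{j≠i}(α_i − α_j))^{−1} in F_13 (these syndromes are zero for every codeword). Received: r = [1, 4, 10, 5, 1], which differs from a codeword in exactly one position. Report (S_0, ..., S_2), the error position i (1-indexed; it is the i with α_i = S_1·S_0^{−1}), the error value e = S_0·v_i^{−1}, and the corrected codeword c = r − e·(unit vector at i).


S = (9, 1, 3), error at position 1, error magnitude e = 12, c = [2, 4, 10, 5, 1].

Step 1: column multipliers v_i = (∏_{j≠i}(α_i − α_j))^{−1} mod 13.
  i = 1 (α = 3): (3−2)(3−12)(3−8)(3−10) = 1·(−9)·(−5)·(−7) = −315 ≡ 10, so v_1 = 10^{−1} = 4 (mod 13).
  i = 2 (α = 2): (2−3)(2−12)(2−8)(2−10) = (−1)·(−10)·(−6)·(−8) = 480 ≡ 12, so v_2 = 12^{−1} = 12 (mod 13).
  i = 3 (α = 12): (12−3)(12−2)(12−8)(12−10) = 9·10·4·2 = 720 ≡ 5, so v_3 = 5^{−1} = 8 (mod 13).
  i = 4 (α = 8): (8−3)(8−2)(8−12)(8−10) = 5·6·(−4)·(−2) = 240 ≡ 6, so v_4 = 6^{−1} = 11 (mod 13).
  i = 5 (α = 10): (10−3)(10−2)(10−12)(10−8) = 7·8·(−2)·2 = −224 ≡ 10, so v_5 = 10^{−1} = 4 (mod 13).
  v = [4, 12, 8, 11, 4].
Step 2: syndromes of r = [1, 4, 10, 5, 1] (all sums mod 13).
  S_0 = Σ v_i r_i = 4·1 + 12·4 + 8·10 + 11·5 + 4·1 = 191 ≡ 9.
  S_1 = Σ v_i α_i r_i = 4·3·1 + 12·2·4 + 8·12·10 + 11·8·5 + 4·10·1 = 1548 ≡ 1.
  α_i^2 mod 13 = [9, 4, 1, 12, 9].
  S_2 = Σ v_i α_i^2 r_i = 4·9·1 + 12·4·4 + 8·1·10 + 11·12·5 + 4·9·1 = 1004 ≡ 3.
  S = (9, 1, 3) ≠ 0, so r is not a codeword (an error is present).
Step 3: locate the error. For a single error e at position i, S_ℓ = v_i·e·α_i^ℓ, so α_err = S_1/S_0.
  S_0^{−1} = 9^{−1} = 3 (mod 13), so α_err = 1·3 = 3 ≡ 3 = α_1. Error position i = 1.
  Consistency check: S_2/S_1 = 3·1 = 3 ≡ 3 = α_err ✓ (single-error assumption holds).
Step 4: error magnitude e = S_0/v_1 = S_0·∏_{j≠1}(α_1 − α_j) = 9·10 = 90 ≡ 12 (mod 13).
Step 5: correct position 1: c_1 = r_1 − e = 1 − 12 ≡ 2 (mod 13). Hence c = [2, 4, 10, 5, 1].
  Check: interpolating c through the α_i gives m(x) = 8 + 11·x (degree < 2) with m(α_i) = c_i for every i, so c is indeed a codeword.


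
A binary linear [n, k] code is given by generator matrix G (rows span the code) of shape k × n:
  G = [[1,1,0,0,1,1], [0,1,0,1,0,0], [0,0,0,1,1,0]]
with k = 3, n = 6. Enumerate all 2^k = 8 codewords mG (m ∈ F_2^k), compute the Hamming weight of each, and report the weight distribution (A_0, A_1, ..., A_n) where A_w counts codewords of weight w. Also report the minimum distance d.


Weight distribution: A_0 = 1, A_2 = 4, A_4 = 3. Minimum distance d = 2.

Enumerate all 2^3 = 8 messages m ∈ F_2^3.
For each, compute codeword c = mG in F_2^6, then tally its weight.
  m = 000 → c = 000000, weight = 0.
  m = 100 → c = 110011, weight = 4.
  m = 010 → c = 010100, weight = 2.
  m = 110 → c = 100111, weight = 4.
  m = 001 → c = 000110, weight = 2.
  m = 101 → c = 110101, weight = 4.
  m = 011 → c = 010010, weight = 2.
  m = 111 → c = 100001, weight = 2.
Tally weights:
  weight 0: 1 codewords.
  weight 2: 4 codewords.
  weight 4: 3 codewords.
Minimum distance d = smallest w > 0 with A_w > 0 = 2.
Sanity: Σ A_w = 8 = 2^3 = 8 ✓.


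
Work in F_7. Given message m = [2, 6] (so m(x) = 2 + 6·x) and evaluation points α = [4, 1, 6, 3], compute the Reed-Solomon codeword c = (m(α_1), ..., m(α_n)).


c = [5, 1, 3, 6]

Message polynomial: m(x) = 2 + 6·x (mod 7).
For each evaluation point α_i, compute m(α_i) mod 7:
  α_1 = 4: Horner steps 6 → 5, so m(4) = 5.
  α_2 = 1: Horner steps 6 → 1, so m(1) = 1.
  α_3 = 6: Horner steps 6 → 3, so m(6) = 3.
  α_4 = 3: Horner steps 6 → 6, so m(3) = 6.
Codeword c = [5, 1, 3, 6] ∈ F_7^4.


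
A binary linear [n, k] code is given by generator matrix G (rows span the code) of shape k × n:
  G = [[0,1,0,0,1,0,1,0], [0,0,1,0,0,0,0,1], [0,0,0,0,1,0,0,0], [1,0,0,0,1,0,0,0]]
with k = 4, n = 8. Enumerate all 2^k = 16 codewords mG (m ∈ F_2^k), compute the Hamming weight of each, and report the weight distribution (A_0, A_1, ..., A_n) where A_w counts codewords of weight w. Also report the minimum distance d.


Weight distribution: A_0 = 1, A_1 = 2, A_2 = 3, A_3 = 4, A_4 = 3, A_5 = 2, A_6 = 1. Minimum distance d = 1.

Enumerate all 2^4 = 16 messages m ∈ F_2^4.
For each, compute codeword c = mG in F_2^8, then tally its weight.
  m = 0000 → c = 00000000, weight = 0.
  m = 1000 → c = 01001010, weight = 3.
  m = 0100 → c = 00100001, weight = 2.
  m = 1100 → c = 01101011, weight = 5.
  m = 0010 → c = 00001000, weight = 1.
  m = 1010 → c = 01000010, weight = 2.
  m = 0110 → c = 00101001, weight = 3.
  m = 1110 → c = 01100011, weight = 4.
  m = 0001 → c = 10001000, weight = 2.
  m = 1001 → c = 11000010, weight = 3.
  m = 0101 → c = 10101001, weight = 4.
  m = 1101 → c = 11100011, weight = 5.
  m = 0011 → c = 10000000, weight = 1.
  m = 1011 → c = 11001010, weight = 4.
  m = 0111 → c = 10100001, weight = 3.
  m = 1111 → c = 11101011, weight = 6.
Tally weights:
  weight 0: 1 codewords.
  weight 1: 2 codewords.
  weight 2: 3 codewords.
  weight 3: 4 codewords.
  weight 4: 3 codewords.
  weight 5: 2 codewords.
  weight 6: 1 codewords.
Minimum distance d = smallest w > 0 with A_w > 0 = 1.
Sanity: Σ A_w = 16 = 2^4 = 16 ✓.


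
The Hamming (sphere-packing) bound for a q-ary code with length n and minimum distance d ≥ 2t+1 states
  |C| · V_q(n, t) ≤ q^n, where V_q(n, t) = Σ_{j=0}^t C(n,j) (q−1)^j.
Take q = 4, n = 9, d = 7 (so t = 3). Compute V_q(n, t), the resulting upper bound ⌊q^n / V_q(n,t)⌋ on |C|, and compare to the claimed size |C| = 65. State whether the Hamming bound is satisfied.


V_q(n, t) = 2620, q^n = 262144, Hamming bound = 100, |C| = 65 ≤ bound (satisfied).

Step 1: Compute V_q(n, t) = Σ_{j=0}^3 C(n, j) (q−1)^j.
  j = 0: C(9,0)·(3)^0 = 1·1 = 1.
  j = 1: C(9,1)·(3)^1 = 9·3 = 27.
  j = 2: C(9,2)·(3)^2 = 36·9 = 324.
  j = 3: C(9,3)·(3)^3 = 84·27 = 2268.
  V_q(n, t) = 1 + 27 + 324 + 2268 = 2620.
Step 2: q^n = 4^9 = 262144.
Step 3: Hamming bound ⌊q^n / V_q(n,t)⌋ = ⌊262144/2620⌋ = 100.
Step 4: Compare |C| = 65 to 100: satisfied.
The claimed |C| lies below the Hamming bound.


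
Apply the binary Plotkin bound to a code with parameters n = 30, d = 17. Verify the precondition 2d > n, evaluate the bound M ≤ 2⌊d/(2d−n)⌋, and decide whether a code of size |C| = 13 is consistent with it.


Plotkin bound M ≤ 8; given |C| = 13 > bound (violated).

Check applicability: 2d = 34, n = 30.
2d − n = 4 > 0, so Plotkin applies.
Compute d/(2d−n) = 17/4 ≈ 4.2500.
⌊d/(2d−n)⌋ = 4.
Plotkin bound: M ≤ 2·4 = 8.
Given |C| = 13, check: VIOLATED.
This |C| is above the Plotkin bound, so no binary code with n = 30, d = 17 and 13 codewords exists.


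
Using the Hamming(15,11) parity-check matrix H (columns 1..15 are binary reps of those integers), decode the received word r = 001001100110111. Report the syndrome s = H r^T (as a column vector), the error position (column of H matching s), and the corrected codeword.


s = (1, 1, 1, 1)^T, error position = 15, corrected codeword c = 001001100110110

Compute s = H r^T mod 2 one row at a time:
  s_1 = 0 + 0 + 1 + 1 + 0 + 1 + 1 + 1 = 5 ≡ 1 (mod 2).
  s_2 = 0 + 0 + 1 + 1 + 0 + 1 + 1 + 1 = 5 ≡ 1 (mod 2).
  s_3 = 0 + 1 + 1 + 1 + 1 + 1 + 1 + 1 = 7 ≡ 1 (mod 2).
  s_4 = 0 + 1 + 0 + 1 + 0 + 1 + 1 + 1 = 5 ≡ 1 (mod 2).
s = (1, 1, 1, 1)^T — this equals column 15 of H (binary 1111), so error is at position 15.
Correct: flip bit 15 of r = 001001100110111 to get c = 001001100110110.


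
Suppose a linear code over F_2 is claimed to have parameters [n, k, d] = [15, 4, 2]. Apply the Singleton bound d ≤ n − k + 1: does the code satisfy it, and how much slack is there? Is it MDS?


Singleton RHS = n − k + 1 = 12, slack = 10, bound satisfied, not MDS.

Singleton bound: d ≤ n − k + 1.
Here n = 15, k = 4, so n − k + 1 = 12.
Given d = 2, check d ≤ 12: YES.
Slack = (n − k + 1) − d = 10.
The code is NOT MDS (slack = 10 > 0).
Description: the claimed parameters are [15, 4, 2]_2; such a code would be non-MDS.


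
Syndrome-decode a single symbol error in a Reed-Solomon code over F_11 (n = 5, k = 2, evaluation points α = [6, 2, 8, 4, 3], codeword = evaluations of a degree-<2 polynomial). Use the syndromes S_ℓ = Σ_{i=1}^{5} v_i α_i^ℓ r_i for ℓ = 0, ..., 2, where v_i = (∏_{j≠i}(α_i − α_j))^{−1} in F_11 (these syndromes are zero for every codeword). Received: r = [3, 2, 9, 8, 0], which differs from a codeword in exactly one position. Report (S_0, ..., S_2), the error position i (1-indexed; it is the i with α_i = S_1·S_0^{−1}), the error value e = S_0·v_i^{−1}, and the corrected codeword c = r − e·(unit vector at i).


S = (4, 1, 3), error at position 5, error magnitude e = 6, c = [3, 2, 9, 8, 5].

Step 1: column multipliers v_i = (∏_{j≠i}(α_i − α_j))^{−1} mod 11.
  i = 1 (α = 6): (6−2)(6−8)(6−4)(6−3) = 4·(−2)·2·3 = −48 ≡ 7, so v_1 = 7^{−1} = 8 (mod 11).
  i = 2 (α = 2): (2−6)(2−8)(2−4)(2−3) = (−4)·(−6)·(−2)·(−1) = 48 ≡ 4, so v_2 = 4^{−1} = 3 (mod 11).
  i = 3 (α = 8): (8−6)(8−2)(8−4)(8−3) = 2·6·4·5 = 240 ≡ 9, so v_3 = 9^{−1} = 5 (mod 11).
  i = 4 (α = 4): (4−6)(4−2)(4−8)(4−3) = (−2)·2·(−4)·1 = 16 ≡ 5, so v_4 = 5^{−1} = 9 (mod 11).
  i = 5 (α = 3): (3−6)(3−2)(3−8)(3−4) = (−3)·1·(−5)·(−1) = −15 ≡ 7, so v_5 = 7^{−1} = 8 (mod 11).
  v = [8, 3, 5, 9, 8].
Step 2: syndromes of r = [3, 2, 9, 8, 0] (all sums mod 11).
  S_0 = Σ v_i r_i = 8·3 + 3·2 + 5·9 + 9·8 + 8·0 = 147 ≡ 4.
  S_1 = Σ v_i α_i r_i = 8·6·3 + 3·2·2 + 5·8·9 + 9·4·8 + 8·3·0 = 804 ≡ 1.
  α_i^2 mod 11 = [3, 4, 9, 5, 9].
  S_2 = Σ v_i α_i^2 r_i = 8·3·3 + 3·4·2 + 5·9·9 + 9·5·8 + 8·9·0 = 861 ≡ 3.
  S = (4, 1, 3) ≠ 0, so r is not a codeword (an error is present).
Step 3: locate the error. For a single error e at position i, S_ℓ = v_i·e·α_i^ℓ, so α_err = S_1/S_0.
  S_0^{−1} = 4^{−1} = 3 (mod 11), so α_err = 1·3 = 3 ≡ 3 = α_5. Error position i = 5.
  Consistency check: S_2/S_1 = 3·1 = 3 ≡ 3 = α_err ✓ (single-error assumption holds).
Step 4: error magnitude e = S_0/v_5 = S_0·∏_{j≠5}(α_5 − α_j) = 4·7 = 28 ≡ 6 (mod 11).
Step 5: correct position 5: c_5 = r_5 − e = 0 − 6 ≡ 5 (mod 11). Hence c = [3, 2, 9, 8, 5].
  Check: interpolating c through the α_i gives m(x) = 7 + 3·x (degree < 2) with m(α_i) = c_i for every i, so c is indeed a codeword.


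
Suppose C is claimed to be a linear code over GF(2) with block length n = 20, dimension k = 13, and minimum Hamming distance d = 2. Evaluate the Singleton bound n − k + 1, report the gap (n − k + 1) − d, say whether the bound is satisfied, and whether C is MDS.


Singleton RHS = n − k + 1 = 8, slack = 6, bound satisfied, not MDS.

Singleton bound: d ≤ n − k + 1.
Here n = 20, k = 13, so n − k + 1 = 8.
Given d = 2, check d ≤ 8: YES.
Slack = (n − k + 1) − d = 6.
The code is NOT MDS (slack = 6 > 0).
Description: the claimed parameters are [20, 13, 2]_2; such a code would be non-MDS.


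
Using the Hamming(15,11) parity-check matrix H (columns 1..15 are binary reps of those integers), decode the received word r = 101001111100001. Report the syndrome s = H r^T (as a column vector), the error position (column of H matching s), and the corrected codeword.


s = (0, 1, 1, 1)^T, error position = 7, corrected codeword c = 101001011100001

Compute s = H r^T mod 2 one row at a time:
  s_1 = 1 + 1 + 1 + 0 + 0 + 0 + 0 + 1 = 4 ≡ 0 (mod 2).
  s_2 = 0 + 0 + 1 + 1 + 0 + 0 + 0 + 1 = 3 ≡ 1 (mod 2).
  s_3 = 0 + 1 + 1 + 1 + 1 + 0 + 0 + 1 = 5 ≡ 1 (mod 2).
  s_4 = 1 + 1 + 0 + 1 + 1 + 0 + 0 + 1 = 5 ≡ 1 (mod 2).
s = (0, 1, 1, 1)^T — this equals column 7 of H (binary 0111), so error is at position 7.
Correct: flip bit 7 of r = 101001111100001 to get c = 101001011100001.


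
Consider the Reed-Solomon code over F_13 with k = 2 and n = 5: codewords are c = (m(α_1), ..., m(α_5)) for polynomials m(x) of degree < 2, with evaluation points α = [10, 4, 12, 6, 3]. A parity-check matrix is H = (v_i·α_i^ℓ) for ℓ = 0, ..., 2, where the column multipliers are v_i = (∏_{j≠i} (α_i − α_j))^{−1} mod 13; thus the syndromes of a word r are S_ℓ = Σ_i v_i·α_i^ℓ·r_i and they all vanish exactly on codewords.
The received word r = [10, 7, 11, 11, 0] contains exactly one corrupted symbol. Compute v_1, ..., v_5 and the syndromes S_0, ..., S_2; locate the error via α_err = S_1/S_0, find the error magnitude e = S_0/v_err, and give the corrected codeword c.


S = (3, 5, 4), error at position 4, error magnitude e = 3, c = [10, 7, 11, 8, 0].

Step 1: column multipliers v_i = (∏_{j≠i}(α_i − α_j))^{−1} mod 13.
  i = 1 (α = 10): (10−4)(10−12)(10−6)(10−3) = 6·(−2)·4·7 = −336 ≡ 2, so v_1 = 2^{−1} = 7 (mod 13).
  i = 2 (α = 4): (4−10)(4−12)(4−6)(4−3) = (−6)·(−8)·(−2)·1 = −96 ≡ 8, so v_2 = 8^{−1} = 5 (mod 13).
  i = 3 (α = 12): (12−10)(12−4)(12−6)(12−3) = 2·8·6·9 = 864 ≡ 6, so v_3 = 6^{−1} = 11 (mod 13).
  i = 4 (α = 6): (6−10)(6−4)(6−12)(6−3) = (−4)·2·(−6)·3 = 144 ≡ 1, so v_4 = 1^{−1} = 1 (mod 13).
  i = 5 (α = 3): (3−10)(3−4)(3−12)(3−6) = (−7)·(−1)·(−9)·(−3) = 189 ≡ 7, so v_5 = 7^{−1} = 2 (mod 13).
  v = [7, 5, 11, 1, 2].
Step 2: syndromes of r = [10, 7, 11, 11, 0] (all sums mod 13).
  S_0 = Σ v_i r_i = 7·10 + 5·7 + 11·11 + 1·11 + 2·0 = 237 ≡ 3.
  S_1 = Σ v_i α_i r_i = 7·10·10 + 5·4·7 + 11·12·11 + 1·6·11 + 2·3·0 = 2358 ≡ 5.
  α_i^2 mod 13 = [9, 3, 1, 10, 9].
  S_2 = Σ v_i α_i^2 r_i = 7·9·10 + 5·3·7 + 11·1·11 + 1·10·11 + 2·9·0 = 966 ≡ 4.
  S = (3, 5, 4) ≠ 0, so r is not a codeword (an error is present).
Step 3: locate the error. For a single error e at position i, S_ℓ = v_i·e·α_i^ℓ, so α_err = S_1/S_0.
  S_0^{−1} = 3^{−1} = 9 (mod 13), so α_err = 5·9 = 45 ≡ 6 = α_4. Error position i = 4.
  Consistency check: S_2/S_1 = 4·8 = 32 ≡ 6 = α_err ✓ (single-error assumption holds).
Step 4: error magnitude e = S_0/v_4 = S_0·∏_{j≠4}(α_4 − α_j) = 3·1 = 3 ≡ 3 (mod 13).
Step 5: correct position 4: c_4 = r_4 − e = 11 − 3 ≡ 8 (mod 13). Hence c = [10, 7, 11, 8, 0].
  Check: interpolating c through the α_i gives m(x) = 5 + 7·x (degree < 2) with m(α_i) = c_i for every i, so c is indeed a codeword.


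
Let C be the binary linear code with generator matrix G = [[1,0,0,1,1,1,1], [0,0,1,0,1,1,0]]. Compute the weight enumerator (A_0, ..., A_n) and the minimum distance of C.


Weight distribution: A_0 = 1, A_3 = 1, A_4 = 1, A_5 = 1. Minimum distance d = 3.

Enumerate all 2^2 = 4 messages m ∈ F_2^2.
For each, compute codeword c = mG in F_2^7, then tally its weight.
  m = 00 → c = 0000000, weight = 0.
  m = 10 → c = 1001111, weight = 5.
  m = 01 → c = 0010110, weight = 3.
  m = 11 → c = 1011001, weight = 4.
Tally weights:
  weight 0: 1 codewords.
  weight 3: 1 codewords.
  weight 4: 1 codewords.
  weight 5: 1 codewords.
Minimum distance d = smallest w > 0 with A_w > 0 = 3.
Sanity: Σ A_w = 4 = 2^2 = 4 ✓.


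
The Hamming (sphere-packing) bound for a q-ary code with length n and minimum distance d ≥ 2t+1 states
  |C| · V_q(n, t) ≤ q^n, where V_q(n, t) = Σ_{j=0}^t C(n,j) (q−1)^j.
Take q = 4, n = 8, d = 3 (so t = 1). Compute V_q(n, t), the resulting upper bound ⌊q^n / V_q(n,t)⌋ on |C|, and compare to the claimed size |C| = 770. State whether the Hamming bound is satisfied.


V_q(n, t) = 25, q^n = 65536, Hamming bound = 2621, |C| = 770 ≤ bound (satisfied).

Step 1: Compute V_q(n, t) = Σ_{j=0}^1 C(n, j) (q−1)^j.
  j = 0: C(8,0)·(3)^0 = 1·1 = 1.
  j = 1: C(8,1)·(3)^1 = 8·3 = 24.
  V_q(n, t) = 1 + 24 = 25.
Step 2: q^n = 4^8 = 65536.
Step 3: Hamming bound ⌊q^n / V_q(n,t)⌋ = ⌊65536/25⌋ = 2621.
Step 4: Compare |C| = 770 to 2621: satisfied.
The claimed |C| lies below the Hamming bound.


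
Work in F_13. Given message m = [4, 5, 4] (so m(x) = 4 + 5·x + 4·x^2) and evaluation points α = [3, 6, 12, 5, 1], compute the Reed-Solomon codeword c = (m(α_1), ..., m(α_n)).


c = [3, 9, 3, 12, 0]

Message polynomial: m(x) = 4 + 5·x + 4·x^2 (mod 13).
For each evaluation point α_i, compute m(α_i) mod 13:
  α_1 = 3: Horner steps 4 → 4 → 3, so m(3) = 3.
  α_2 = 6: Horner steps 4 → 3 → 9, so m(6) = 9.
  α_3 = 12: Horner steps 4 → 1 → 3, so m(12) = 3.
  α_4 = 5: Horner steps 4 → 12 → 12, so m(5) = 12.
  α_5 = 1: Horner steps 4 → 9 → 0, so m(1) = 0.
Codeword c = [3, 9, 3, 12, 0] ∈ F_13^5.


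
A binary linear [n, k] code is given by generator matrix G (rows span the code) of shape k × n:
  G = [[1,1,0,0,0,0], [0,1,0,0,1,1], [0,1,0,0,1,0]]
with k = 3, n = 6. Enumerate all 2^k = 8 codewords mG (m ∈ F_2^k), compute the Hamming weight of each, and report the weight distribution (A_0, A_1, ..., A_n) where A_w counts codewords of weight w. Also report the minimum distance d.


Weight distribution: A_0 = 1, A_1 = 1, A_2 = 3, A_3 = 3. Minimum distance d = 1.

Enumerate all 2^3 = 8 messages m ∈ F_2^3.
For each, compute codeword c = mG in F_2^6, then tally its weight.
  m = 000 → c = 000000, weight = 0.
  m = 100 → c = 110000, weight = 2.
  m = 010 → c = 010011, weight = 3.
  m = 110 → c = 100011, weight = 3.
  m = 001 → c = 010010, weight = 2.
  m = 101 → c = 100010, weight = 2.
  m = 011 → c = 000001, weight = 1.
  m = 111 → c = 110001, weight = 3.
Tally weights:
  weight 0: 1 codewords.
  weight 1: 1 codewords.
  weight 2: 3 codewords.
  weight 3: 3 codewords.
Minimum distance d = smallest w > 0 with A_w > 0 = 1.
Sanity: Σ A_w = 8 = 2^3 = 8 ✓.


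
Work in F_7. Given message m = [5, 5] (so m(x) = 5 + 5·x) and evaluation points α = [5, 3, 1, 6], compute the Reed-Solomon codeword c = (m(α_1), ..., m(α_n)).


c = [2, 6, 3, 0]

Message polynomial: m(x) = 5 + 5·x (mod 7).
For each evaluation point α_i, compute m(α_i) mod 7:
  α_1 = 5: Horner steps 5 → 2, so m(5) = 2.
  α_2 = 3: Horner steps 5 → 6, so m(3) = 6.
  α_3 = 1: Horner steps 5 → 3, so m(1) = 3.
  α_4 = 6: Horner steps 5 → 0, so m(6) = 0.
Codeword c = [2, 6, 3, 0] ∈ F_7^4.
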